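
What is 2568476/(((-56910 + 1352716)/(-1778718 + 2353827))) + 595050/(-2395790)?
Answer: 176947460266364403/155223952837 ≈ 1.1400e+6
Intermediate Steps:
2568476/(((-56910 + 1352716)/(-1778718 + 2353827))) + 595050/(-2395790) = 2568476/((1295806/575109)) + 595050*(-1/2395790) = 2568476/((1295806*(1/575109))) - 59505/239579 = 2568476/(1295806/575109) - 59505/239579 = 2568476*(575109/1295806) - 59505/239579 = 738576831942/647903 - 59505/239579 = 176947460266364403/155223952837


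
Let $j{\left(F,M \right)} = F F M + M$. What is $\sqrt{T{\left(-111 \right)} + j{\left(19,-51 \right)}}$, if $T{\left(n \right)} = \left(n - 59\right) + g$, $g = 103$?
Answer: $i \sqrt{18529} \approx 136.12 i$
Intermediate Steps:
$T{\left(n \right)} = 44 + n$ ($T{\left(n \right)} = \left(n - 59\right) + 103 = \left(-59 + n\right) + 103 = 44 + n$)
$j{\left(F,M \right)} = M + M F^{2}$ ($j{\left(F,M \right)} = F^{2} M + M = M F^{2} + M = M + M F^{2}$)
$\sqrt{T{\left(-111 \right)} + j{\left(19,-51 \right)}} = \sqrt{\left(44 - 111\right) - 51 \left(1 + 19^{2}\right)} = \sqrt{-67 - 51 \left(1 + 361\right)} = \sqrt{-67 - 18462} = \sqrt{-18529} = i \sqrt{18529}$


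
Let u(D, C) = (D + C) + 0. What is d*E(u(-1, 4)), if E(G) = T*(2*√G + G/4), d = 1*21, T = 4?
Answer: 63 + 168*√3 ≈ 353.98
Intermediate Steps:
u(D, C) = C + D (u(D, C) = (C + D) + 0 = C + D)
d = 21
E(G) = G + 8*√G (E(G) = 4*(2*√G + G/4) = G + 8*√G)
d*E(u(-1, 4)) = 21*((4 - 1) + 8*√(4 - 1)) = 21*(3 + 8*√3) = 63 + 168*√3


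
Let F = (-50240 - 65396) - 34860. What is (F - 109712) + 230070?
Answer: -30138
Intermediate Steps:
F = -150496 (F = -115636 - 34860 = -150496)
(F - 109712) + 230070 = (-150496 - 109712) + 230070 = -260208 + 230070 = -30138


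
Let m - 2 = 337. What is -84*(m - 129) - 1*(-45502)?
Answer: 27862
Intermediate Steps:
m = 339 (m = 2 + 337 = 339)
-84*(m - 129) - 1*(-45502) = -84*(339 - 129) - 1*(-45502) = -84*210 + 45502 = -17640 + 45502 = 27862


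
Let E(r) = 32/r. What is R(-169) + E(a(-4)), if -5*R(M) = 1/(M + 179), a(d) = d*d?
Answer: 99/50 ≈ 1.9800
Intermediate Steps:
a(d) = d**2
R(M) = -1/(5*(179 + M)) (R(M) = -1/(5*(M + 179)) = -1/(5*(179 + M)))
R(-169) + E(a(-4)) = -1/(895 + 5*(-169)) + 32/((-4)**2) = -1/(895 - 845) + 32/16 = -1/50 + 32*(1/16) = -1*1/50 + 2 = -1/50 + 2 = 99/50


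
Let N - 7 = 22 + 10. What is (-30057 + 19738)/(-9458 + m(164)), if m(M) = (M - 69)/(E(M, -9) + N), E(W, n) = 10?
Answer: 505631/463347 ≈ 1.0913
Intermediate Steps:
N = 39 (N = 7 + (22 + 10) = 7 + 32 = 39)
m(M) = -69/49 + M/49 (m(M) = (M - 69)/(10 + 39) = (-69 + M)/49 = (-69 + M)*(1/49) = -69/49 + M/49)
(-30057 + 19738)/(-9458 + m(164)) = (-30057 + 19738)/(-9458 + (-69/49 + (1/49)*164)) = -10319/(-9458 + (-69/49 + 164/49)) = -10319/(-9458 + 95/49) = -10319/(-463347/49) = -10319*(-49/463347) = 505631/463347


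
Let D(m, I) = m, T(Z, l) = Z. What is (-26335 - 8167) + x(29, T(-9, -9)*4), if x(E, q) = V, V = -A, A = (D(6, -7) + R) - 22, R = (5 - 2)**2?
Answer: -34495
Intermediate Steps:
R = 9 (R = 3**2 = 9)
A = -7 (A = (6 + 9) - 22 = 15 - 22 = -7)
V = 7 (V = -1*(-7) = 7)
x(E, q) = 7
(-26335 - 8167) + x(29, T(-9, -9)*4) = (-26335 - 8167) + 7 = -34502 + 7 = -34495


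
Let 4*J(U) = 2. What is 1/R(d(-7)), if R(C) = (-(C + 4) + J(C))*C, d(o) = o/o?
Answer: -2/9 ≈ -0.22222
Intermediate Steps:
J(U) = ½ (J(U) = (¼)*2 = ½)
d(o) = 1
R(C) = C*(-7/2 - C) (R(C) = (-(C + 4) + ½)*C = (-(4 + C) + ½)*C = ((-4 - C) + ½)*C = (-7/2 - C)*C = C*(-7/2 - C))
1/R(d(-7)) = 1/(-½*1*(7 + 2*1)) = 1/(-½*1*(7 + 2)) = 1/(-½*1*9) = 1/(-9/2) = -2/9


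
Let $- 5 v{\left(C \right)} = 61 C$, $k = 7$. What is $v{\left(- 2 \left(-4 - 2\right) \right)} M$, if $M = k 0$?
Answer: $0$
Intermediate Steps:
$v{\left(C \right)} = - \frac{61 C}{5}$
$M = 0$ ($M = 7 \cdot 0 = 0$)
$v{\left(- 2 \left(-4 - 2\right) \right)} M = - \frac{61 \left(- 2 \left(-4 - 2\right)\right)}{5} \cdot 0 = - \frac{61 \left(\left(-2\right) \left(-6\right)\right)}{5} \cdot 0 = \left(- \frac{61}{5}\right) 12 \cdot 0 = \left(- \frac{732}{5}\right) 0 = 0$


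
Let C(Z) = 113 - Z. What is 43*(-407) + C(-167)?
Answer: -17221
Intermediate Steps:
43*(-407) + C(-167) = 43*(-407) + (113 - 1*(-167)) = -17501 + (113 + 167) = -17501 + 280 = -17221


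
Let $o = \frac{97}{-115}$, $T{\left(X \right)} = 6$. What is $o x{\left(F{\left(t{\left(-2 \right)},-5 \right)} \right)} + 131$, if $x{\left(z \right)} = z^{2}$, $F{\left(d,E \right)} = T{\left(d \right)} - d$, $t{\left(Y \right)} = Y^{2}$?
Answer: $\frac{14677}{115} \approx 127.63$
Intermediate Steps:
$F{\left(d,E \right)} = 6 - d$
$o = - \frac{97}{115}$ ($o = 97 \left(- \frac{1}{115}\right) = - \frac{97}{115} \approx -0.84348$)
$o x{\left(F{\left(t{\left(-2 \right)},-5 \right)} \right)} + 131 = - \frac{97 \left(6 - \left(-2\right)^{2}\right)^{2}}{115} + 131 = - \frac{97 \left(6 - 4\right)^{2}}{115} + 131 = - \frac{97 \cdot 2^{2}}{115} + 131 = \left(- \frac{97}{115}\right) 4 + 131 = - \frac{388}{115} + 131 = \frac{14677}{115}$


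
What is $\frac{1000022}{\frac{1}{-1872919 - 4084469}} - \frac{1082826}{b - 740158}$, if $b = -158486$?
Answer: $- \frac{892281460072086393}{149774} \approx -5.9575 \cdot 10^{12}$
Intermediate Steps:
$\frac{1000022}{\frac{1}{-1872919 - 4084469}} - \frac{1082826}{b - 740158} = \frac{1000022}{\frac{1}{-1872919 - 4084469}} - \frac{1082826}{-158486 - 740158} = \frac{1000022}{\frac{1}{-5957388}} - \frac{1082826}{-898644} = \frac{1000022}{- \frac{1}{5957388}} - - \frac{180471}{149774} = 1000022 \left(-5957388\right) + \frac{180471}{149774} = -5957519062536 + \frac{180471}{149774} = - \frac{892281460072086393}{149774}$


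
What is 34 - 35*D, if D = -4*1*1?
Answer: 174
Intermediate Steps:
D = -4 (D = -4*1 = -4)
34 - 35*D = 34 - 35*(-4) = 34 + 140 = 174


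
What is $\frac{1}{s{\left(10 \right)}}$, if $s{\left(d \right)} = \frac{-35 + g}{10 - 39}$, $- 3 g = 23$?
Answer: $\frac{87}{128} \approx 0.67969$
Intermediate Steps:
$g = - \frac{23}{3}$ ($g = \left(- \frac{1}{3}\right) 23 = - \frac{23}{3} \approx -7.6667$)
$s{\left(d \right)} = \frac{128}{87}$ ($s{\left(d \right)} = \frac{-35 - \frac{23}{3}}{10 - 39} = - \frac{128}{3 \left(-29\right)} = \left(- \frac{128}{3}\right) \left(- \frac{1}{29}\right) = \frac{128}{87}$)
$\frac{1}{s{\left(10 \right)}} = \frac{1}{\frac{128}{87}} = \frac{87}{128}$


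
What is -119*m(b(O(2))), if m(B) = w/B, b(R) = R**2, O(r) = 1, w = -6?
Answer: 714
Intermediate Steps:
m(B) = -6/B
-119*m(b(O(2))) = -119*(-6/(1**2)) = -119*(-6/1) = -119*(-6*1) = -119*(-6) = -1*(-714) = 714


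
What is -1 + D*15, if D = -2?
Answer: -31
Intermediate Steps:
-1 + D*15 = -1 - 2*15 = -1 - 30 = -31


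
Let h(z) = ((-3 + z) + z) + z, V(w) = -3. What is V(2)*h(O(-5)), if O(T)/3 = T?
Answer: 144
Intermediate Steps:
O(T) = 3*T
h(z) = -3 + 3*z (h(z) = (-3 + 2*z) + z = -3 + 3*z)
V(2)*h(O(-5)) = -3*(-3 + 3*(3*(-5))) = -3*(-3 + 3*(-15)) = -3*(-3 - 45) = -3*(-48) = 144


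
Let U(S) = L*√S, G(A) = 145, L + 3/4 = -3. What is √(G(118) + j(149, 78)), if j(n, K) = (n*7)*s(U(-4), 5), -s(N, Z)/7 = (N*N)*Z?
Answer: √8214205/2 ≈ 1433.0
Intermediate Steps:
L = -15/4 (L = -¾ - 3 = -15/4 ≈ -3.7500)
U(S) = -15*√S/4
s(N, Z) = -7*Z*N² (s(N, Z) = -7*N*N*Z = -7*N²*Z = -7*Z*N²)
j(n, K) = 55125*n/4 (j(n, K) = (n*7)*(-7*5*(-15*I/2)²) = (7*n)*(-7*5*(-15*I/2)²) = (7*n)*(-7*5*(-225/4)) = (7*n)*(7875/4) = 55125*n/4)
√(G(118) + j(149, 78)) = √(145 + (55125/4)*149) = √(145 + 8213625/4) = √(8214205/4) = √8214205/2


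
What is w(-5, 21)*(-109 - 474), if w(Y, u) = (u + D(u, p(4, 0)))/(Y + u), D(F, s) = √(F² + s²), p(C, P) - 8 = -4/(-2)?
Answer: -12243/16 - 583*√541/16 ≈ -1612.7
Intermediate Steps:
p(C, P) = 10 (p(C, P) = 8 - 4/(-2) = 8 - 4*(-½) = 8 + 2 = 10)
w(Y, u) = (u + √(100 + u²))/(Y + u) (w(Y, u) = (u + √(u² + 10²))/(Y + u) = (u + √(u² + 100))/(Y + u) = (u + √(100 + u²))/(Y + u))
w(-5, 21)*(-109 - 474) = ((21 + √(100 + 21²))/(-5 + 21))*(-109 - 474) = ((21 + √(100 + 441))/16)*(-583) = ((21 + √541)/16)*(-583) = (21/16 + √541/16)*(-583) = -12243/16 - 583*√541/16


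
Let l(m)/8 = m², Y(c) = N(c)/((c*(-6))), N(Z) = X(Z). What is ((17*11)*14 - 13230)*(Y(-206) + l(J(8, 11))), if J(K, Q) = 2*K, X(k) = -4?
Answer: -6715602572/309 ≈ -2.1733e+7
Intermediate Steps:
N(Z) = -4
Y(c) = 2/(3*c) (Y(c) = -4*(-1/(6*c)) = -(-2)/(3*c) = 2/(3*c))
l(m) = 8*m²
((17*11)*14 - 13230)*(Y(-206) + l(J(8, 11))) = ((17*11)*14 - 13230)*((⅔)/(-206) + 8*(2*8)²) = (187*14 - 13230)*((⅔)*(-1/206) + 8*16²) = (2618 - 13230)*(-1/309 + 8*256) = -10612*(-1/309 + 2048) = -10612*632831/309 = -6715602572/309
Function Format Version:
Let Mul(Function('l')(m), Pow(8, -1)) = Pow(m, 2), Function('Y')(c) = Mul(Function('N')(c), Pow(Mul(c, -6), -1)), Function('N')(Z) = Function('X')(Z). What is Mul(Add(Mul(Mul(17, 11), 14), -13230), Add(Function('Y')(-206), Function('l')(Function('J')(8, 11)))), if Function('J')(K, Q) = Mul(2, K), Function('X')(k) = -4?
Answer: Rational(-6715602572, 309) ≈ -2.1733e+7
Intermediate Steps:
Function('N')(Z) = -4
Function('Y')(c) = Mul(Rational(2, 3), Pow(c, -1)) (Function('Y')(c) = Mul(-4, Pow(Mul(c, -6), -1)) = Mul(-4, Pow(Mul(-6, c), -1)) = Mul(-4, Mul(Rational(-1, 6), Pow(c, -1))) = Mul(Rational(2, 3), Pow(c, -1)))
Function('l')(m) = Mul(8, Pow(m, 2))
Mul(Add(Mul(Mul(17, 11), 14), -13230), Add(Function('Y')(-206), Function('l')(Function('J')(8, 11)))) = Mul(Add(Mul(Mul(17, 11), 14), -13230), Add(Mul(Rational(2, 3), Pow(-206, -1)), Mul(8, Pow(Mul(2, 8), 2)))) = Mul(Add(Mul(187, 14), -13230), Add(Mul(Rational(2, 3), Rational(-1, 206)), Mul(8, Pow(16, 2)))) = Mul(Add(2618, -13230), Add(Rational(-1, 309), Mul(8, 256))) = Mul(-10612, Add(Rational(-1, 309), 2048)) = Mul(-10612, Rational(632831, 309)) = Rational(-6715602572, 309)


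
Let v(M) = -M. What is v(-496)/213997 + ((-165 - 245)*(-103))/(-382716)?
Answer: -4423633087/40950037926 ≈ -0.10803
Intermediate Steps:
v(-496)/213997 + ((-165 - 245)*(-103))/(-382716) = -1*(-496)/213997 + ((-165 - 245)*(-103))/(-382716) = 496*(1/213997) - 410*(-103)*(-1/382716) = 496/213997 + 42230*(-1/382716) = 496/213997 - 21115/191358 = -4423633087/40950037926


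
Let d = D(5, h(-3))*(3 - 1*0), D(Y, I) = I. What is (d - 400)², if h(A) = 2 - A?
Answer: 148225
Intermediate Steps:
d = 15 (d = (2 - 1*(-3))*(3 - 1*0) = (2 + 3)*(3 + 0) = 5*3 = 15)
(d - 400)² = (15 - 400)² = (-385)² = 148225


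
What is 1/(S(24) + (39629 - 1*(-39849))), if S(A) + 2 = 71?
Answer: 1/79547 ≈ 1.2571e-5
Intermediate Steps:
S(A) = 69 (S(A) = -2 + 71 = 69)
1/(S(24) + (39629 - 1*(-39849))) = 1/(69 + (39629 - 1*(-39849))) = 1/(69 + (39629 + 39849)) = 1/(69 + 79478) = 1/79547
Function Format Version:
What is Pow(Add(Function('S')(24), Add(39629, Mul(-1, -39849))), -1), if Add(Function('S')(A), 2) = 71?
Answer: Rational(1, 79547) ≈ 1.2571e-5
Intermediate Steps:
Function('S')(A) = 69 (Function('S')(A) = Add(-2, 71) = 69)
Pow(Add(Function('S')(24), Add(39629, Mul(-1, -39849))), -1) = Pow(Add(69, Add(39629, Mul(-1, -39849))), -1) = Pow(Add(69, Add(39629, 39849)), -1) = Pow(Add(69, 79478), -1) = Pow(79547, -1) = Rational(1, 79547)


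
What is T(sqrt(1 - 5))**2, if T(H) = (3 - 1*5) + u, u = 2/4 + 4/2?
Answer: 1/4 ≈ 0.25000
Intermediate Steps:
u = 5/2 (u = 2*(1/4) + 4*(1/2) = 1/2 + 2 = 5/2 ≈ 2.5000)
T(H) = 1/2 (T(H) = (3 - 1*5) + 5/2 = (3 - 5) + 5/2 = -2 + 5/2 = 1/2)
T(sqrt(1 - 5))**2 = (1/2)**2 = 1/4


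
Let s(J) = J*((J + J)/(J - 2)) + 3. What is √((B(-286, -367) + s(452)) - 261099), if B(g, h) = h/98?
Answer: I*√11474455166/210 ≈ 510.09*I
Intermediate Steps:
B(g, h) = h/98 (B(g, h) = h*(1/98) = h/98)
s(J) = 3 + 2*J²/(-2 + J) (s(J) = J*((2*J)/(-2 + J)) + 3 = J*(2*J/(-2 + J)) + 3 = 2*J²/(-2 + J) + 3 = 3 + 2*J²/(-2 + J))
√((B(-286, -367) + s(452)) - 261099) = √(((1/98)*(-367) + (-6 + 2*452² + 3*452)/(-2 + 452)) - 261099) = √((-367/98 + (-6 + 2*204304 + 1356)/450) - 261099) = √((-367/98 + (-6 + 408608 + 1356)/450) - 261099) = √((-367/98 + (1/450)*409958) - 261099) = √((-367/98 + 204979/225) - 261099) = √(20005367/22050 - 261099) = √(-5737227583/22050) = I*√11474455166/210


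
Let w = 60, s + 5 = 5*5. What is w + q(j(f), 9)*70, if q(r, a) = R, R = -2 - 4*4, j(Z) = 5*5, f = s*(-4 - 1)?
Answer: -1200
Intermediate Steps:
s = 20 (s = -5 + 5*5 = -5 + 25 = 20)
f = -100 (f = 20*(-4 - 1) = 20*(-5) = -100)
j(Z) = 25
R = -18 (R = -2 - 16 = -18)
q(r, a) = -18
w + q(j(f), 9)*70 = 60 - 18*70 = 60 - 1260 = -1200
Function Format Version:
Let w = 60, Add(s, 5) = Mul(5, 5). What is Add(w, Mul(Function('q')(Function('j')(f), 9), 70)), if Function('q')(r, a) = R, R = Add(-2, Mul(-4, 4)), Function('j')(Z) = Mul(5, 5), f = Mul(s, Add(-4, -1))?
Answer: -1200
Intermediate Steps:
s = 20 (s = Add(-5, Mul(5, 5)) = Add(-5, 25) = 20)
f = -100 (f = Mul(20, Add(-4, -1)) = Mul(20, -5) = -100)
Function('j')(Z) = 25
R = -18 (R = Add(-2, -16) = -18)
Function('q')(r, a) = -18
Add(w, Mul(Function('q')(Function('j')(f), 9), 70)) = Add(60, Mul(-18, 70)) = Add(60, -1260) = -1200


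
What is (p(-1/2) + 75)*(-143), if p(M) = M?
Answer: -21307/2 ≈ -10654.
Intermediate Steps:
(p(-1/2) + 75)*(-143) = (-1/2 + 75)*(-143) = (-1*½ + 75)*(-143) = (-½ + 75)*(-143) = (149/2)*(-143) = -21307/2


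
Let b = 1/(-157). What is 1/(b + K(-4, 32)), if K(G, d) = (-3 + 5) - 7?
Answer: -157/786 ≈ -0.19975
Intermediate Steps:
b = -1/157 ≈ -0.0063694
K(G, d) = -5 (K(G, d) = 2 - 7 = -5)
1/(b + K(-4, 32)) = 1/(-1/157 - 5) = 1/(-786/157) = -157/786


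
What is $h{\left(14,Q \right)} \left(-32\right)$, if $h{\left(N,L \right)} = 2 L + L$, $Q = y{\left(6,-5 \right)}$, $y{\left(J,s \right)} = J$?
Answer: $-576$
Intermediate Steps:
$Q = 6$
$h{\left(N,L \right)} = 3 L$
$h{\left(14,Q \right)} \left(-32\right) = 3 \cdot 6 \left(-32\right) = 18 \left(-32\right) = -576$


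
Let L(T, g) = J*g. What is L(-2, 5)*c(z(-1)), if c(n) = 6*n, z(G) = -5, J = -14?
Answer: 2100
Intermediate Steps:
L(T, g) = -14*g
L(-2, 5)*c(z(-1)) = (-14*5)*(6*(-5)) = -70*(-30) = 2100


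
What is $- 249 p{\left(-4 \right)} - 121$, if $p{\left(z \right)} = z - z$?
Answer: $-121$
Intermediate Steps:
$p{\left(z \right)} = 0$
$- 249 p{\left(-4 \right)} - 121 = \left(-249\right) 0 - 121 = 0 - 121 = -121$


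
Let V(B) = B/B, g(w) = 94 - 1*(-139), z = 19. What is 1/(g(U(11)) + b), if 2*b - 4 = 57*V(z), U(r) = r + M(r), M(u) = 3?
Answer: 2/527 ≈ 0.0037951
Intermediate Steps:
U(r) = 3 + r (U(r) = r + 3 = 3 + r)
g(w) = 233 (g(w) = 94 + 139 = 233)
V(B) = 1
b = 61/2 (b = 2 + (57*1)/2 = 2 + (1/2)*57 = 2 + 57/2 = 61/2 ≈ 30.500)
1/(g(U(11)) + b) = 1/(233 + 61/2) = 1/(527/2) = 2/527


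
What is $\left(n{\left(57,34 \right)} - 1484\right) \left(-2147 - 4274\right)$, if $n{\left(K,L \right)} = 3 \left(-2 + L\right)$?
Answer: $8912348$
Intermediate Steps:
$n{\left(K,L \right)} = -6 + 3 L$
$\left(n{\left(57,34 \right)} - 1484\right) \left(-2147 - 4274\right) = \left(\left(-6 + 3 \cdot 34\right) - 1484\right) \left(-2147 - 4274\right) = \left(\left(-6 + 102\right) - 1484\right) \left(-2147 - 4274\right) = \left(96 - 1484\right) \left(-2147 - 4274\right) = \left(-1388\right) \left(-6421\right) = 8912348$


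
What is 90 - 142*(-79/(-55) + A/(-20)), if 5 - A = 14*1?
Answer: -3913/22 ≈ -177.86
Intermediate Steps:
A = -9 (A = 5 - 14 = -9)
90 - 142*(-79/(-55) + A/(-20)) = 90 - 142*(-79/(-55) - 9/(-20)) = 90 - 142*(-79*(-1/55) - 9*(-1/20)) = 90 - 142*(79/55 + 9/20) = 90 - 142*83/44 = 90 - 5893/22 = -3913/22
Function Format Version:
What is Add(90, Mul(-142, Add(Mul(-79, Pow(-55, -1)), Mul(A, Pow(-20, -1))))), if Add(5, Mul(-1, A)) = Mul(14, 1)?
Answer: Rational(-3913, 22) ≈ -177.86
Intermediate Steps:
A = -9 (A = Add(5, Mul(-1, Mul(14, 1))) = Add(5, Mul(-1, 14)) = Add(5, -14) = -9)
Add(90, Mul(-142, Add(Mul(-79, Pow(-55, -1)), Mul(A, Pow(-20, -1))))) = Add(90, Mul(-142, Add(Mul(-79, Pow(-55, -1)), Mul(-9, Pow(-20, -1))))) = Add(90, Mul(-142, Add(Mul(-79, Rational(-1, 55)), Mul(-9, Rational(-1, 20))))) = Add(90, Mul(-142, Add(Rational(79, 55), Rational(9, 20)))) = Add(90, Mul(-142, Rational(83, 44))) = Add(90, Rational(-5893, 22)) = Rational(-3913, 22)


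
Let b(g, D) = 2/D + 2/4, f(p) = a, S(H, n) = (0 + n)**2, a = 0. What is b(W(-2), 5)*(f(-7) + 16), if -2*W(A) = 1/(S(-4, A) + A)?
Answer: 72/5 ≈ 14.400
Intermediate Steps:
S(H, n) = n**2
W(A) = -1/(2*(A + A**2)) (W(A) = -1/(2*(A**2 + A)) = -1/(2*(A + A**2)))
f(p) = 0
b(g, D) = 1/2 + 2/D (b(g, D) = 2/D + 2*(1/4) = 2/D + 1/2 = 1/2 + 2/D)
b(W(-2), 5)*(f(-7) + 16) = ((1/2)*(4 + 5)/5)*(0 + 16) = ((1/2)*(1/5)*9)*16 = (9/10)*16 = 72/5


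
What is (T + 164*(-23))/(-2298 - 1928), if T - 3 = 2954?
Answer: 815/4226 ≈ 0.19285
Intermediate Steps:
T = 2957 (T = 3 + 2954 = 2957)
(T + 164*(-23))/(-2298 - 1928) = (2957 + 164*(-23))/(-2298 - 1928) = (2957 - 3772)/(-4226) = -815*(-1/4226) = 815/4226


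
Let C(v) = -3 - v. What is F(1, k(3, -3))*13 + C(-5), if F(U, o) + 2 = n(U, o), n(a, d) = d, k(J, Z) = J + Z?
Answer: -24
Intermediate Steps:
F(U, o) = -2 + o
F(1, k(3, -3))*13 + C(-5) = (-2 + (3 - 3))*13 + (-3 - 1*(-5)) = (-2 + 0)*13 + (-3 + 5) = -2*13 + 2 = -26 + 2 = -24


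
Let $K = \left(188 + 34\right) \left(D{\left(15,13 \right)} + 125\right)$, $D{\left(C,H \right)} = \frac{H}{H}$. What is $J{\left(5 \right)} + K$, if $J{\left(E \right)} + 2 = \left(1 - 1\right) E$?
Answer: $27970$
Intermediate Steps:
$D{\left(C,H \right)} = 1$
$J{\left(E \right)} = -2$ ($J{\left(E \right)} = -2 + \left(1 - 1\right) E = -2 + 0 E = -2 + 0 = -2$)
$K = 27972$ ($K = \left(188 + 34\right) \left(1 + 125\right) = 222 \cdot 126 = 27972$)
$J{\left(5 \right)} + K = -2 + 27972 = 27970$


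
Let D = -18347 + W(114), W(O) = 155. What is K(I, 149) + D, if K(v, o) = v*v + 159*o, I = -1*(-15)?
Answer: 5724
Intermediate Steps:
I = 15
K(v, o) = v**2 + 159*o
D = -18192 (D = -18347 + 155 = -18192)
K(I, 149) + D = (15**2 + 159*149) - 18192 = (225 + 23691) - 18192 = 23916 - 18192 = 5724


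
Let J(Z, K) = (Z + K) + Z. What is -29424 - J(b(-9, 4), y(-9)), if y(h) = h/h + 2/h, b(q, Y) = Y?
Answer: -264895/9 ≈ -29433.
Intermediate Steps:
y(h) = 1 + 2/h
J(Z, K) = K + 2*Z (J(Z, K) = (K + Z) + Z = K + 2*Z)
-29424 - J(b(-9, 4), y(-9)) = -29424 - ((2 - 9)/(-9) + 2*4) = -29424 - (-1/9*(-7) + 8) = -29424 - (7/9 + 8) = -29424 - 1*79/9 = -29424 - 79/9 = -264895/9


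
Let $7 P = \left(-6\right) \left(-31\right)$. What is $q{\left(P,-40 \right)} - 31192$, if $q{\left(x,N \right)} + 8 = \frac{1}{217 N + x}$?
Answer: $- \frac{1889908807}{60574} \approx -31200.0$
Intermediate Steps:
$P = \frac{186}{7}$ ($P = \frac{\left(-6\right) \left(-31\right)}{7} = \frac{1}{7} \cdot 186 = \frac{186}{7} \approx 26.571$)
$q{\left(x,N \right)} = -8 + \frac{1}{x + 217 N}$ ($q{\left(x,N \right)} = -8 + \frac{1}{217 N + x} = -8 + \frac{1}{x + 217 N}$)
$q{\left(P,-40 \right)} - 31192 = \frac{1 - -69440 - \frac{1488}{7}}{\frac{186}{7} + 217 \left(-40\right)} - 31192 = \frac{1 + 69440 - \frac{1488}{7}}{\frac{186}{7} - 8680} - 31192 = \frac{1}{- \frac{60574}{7}} \cdot \frac{484599}{7} - 31192 = \left(- \frac{7}{60574}\right) \frac{484599}{7} - 31192 = - \frac{484599}{60574} - 31192 = - \frac{1889908807}{60574}$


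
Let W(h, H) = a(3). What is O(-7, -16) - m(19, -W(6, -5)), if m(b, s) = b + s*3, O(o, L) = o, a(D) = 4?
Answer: -14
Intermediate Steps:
W(h, H) = 4
m(b, s) = b + 3*s
O(-7, -16) - m(19, -W(6, -5)) = -7 - (19 + 3*(-1*4)) = -7 - (19 + 3*(-4)) = -7 - (19 - 12) = -7 - 1*7 = -7 - 7 = -14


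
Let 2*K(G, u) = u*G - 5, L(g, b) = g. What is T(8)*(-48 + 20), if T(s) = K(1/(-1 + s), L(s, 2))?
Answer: 54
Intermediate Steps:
K(G, u) = -5/2 + G*u/2 (K(G, u) = (u*G - 5)/2 = (G*u - 5)/2 = (-5 + G*u)/2 = -5/2 + G*u/2)
T(s) = -5/2 + s/(2*(-1 + s))
T(8)*(-48 + 20) = ((5 - 4*8)/(2*(-1 + 8)))*(-48 + 20) = ((½)*(5 - 32)/7)*(-28) = ((½)*(⅐)*(-27))*(-28) = -27/14*(-28) = 54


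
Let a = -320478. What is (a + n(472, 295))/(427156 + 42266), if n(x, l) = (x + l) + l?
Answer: -53236/78237 ≈ -0.68045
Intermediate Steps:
n(x, l) = x + 2*l (n(x, l) = (l + x) + l = x + 2*l)
(a + n(472, 295))/(427156 + 42266) = (-320478 + (472 + 2*295))/(427156 + 42266) = (-320478 + (472 + 590))/469422 = (-320478 + 1062)*(1/469422) = -319416*1/469422 = -53236/78237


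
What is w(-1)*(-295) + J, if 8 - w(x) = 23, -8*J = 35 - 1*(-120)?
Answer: 35245/8 ≈ 4405.6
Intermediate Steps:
J = -155/8 (J = -(35 - 1*(-120))/8 = -(35 + 120)/8 = -⅛*155 = -155/8 ≈ -19.375)
w(x) = -15 (w(x) = 8 - 1*23 = 8 - 23 = -15)
w(-1)*(-295) + J = -15*(-295) - 155/8 = 4425 - 155/8 = 35245/8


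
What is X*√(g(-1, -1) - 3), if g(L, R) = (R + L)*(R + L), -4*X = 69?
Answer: -69/4 ≈ -17.250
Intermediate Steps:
X = -69/4 (X = -¼*69 = -69/4 ≈ -17.250)
g(L, R) = (L + R)² (g(L, R) = (L + R)*(L + R) = (L + R)²)
X*√(g(-1, -1) - 3) = -69*√((-1 - 1)² - 3)/4 = -69*√((-2)² - 3)/4 = -69*√(4 - 3)/4 = -69*√1/4 = -69/4*1 = -69/4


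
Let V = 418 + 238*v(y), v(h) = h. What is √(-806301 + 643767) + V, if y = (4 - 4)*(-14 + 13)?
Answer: 418 + I*√162534 ≈ 418.0 + 403.16*I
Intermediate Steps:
y = 0 (y = 0*(-1) = 0)
V = 418 (V = 418 + 238*0 = 418 + 0 = 418)
√(-806301 + 643767) + V = √(-806301 + 643767) + 418 = √(-162534) + 418 = I*√162534 + 418 = 418 + I*√162534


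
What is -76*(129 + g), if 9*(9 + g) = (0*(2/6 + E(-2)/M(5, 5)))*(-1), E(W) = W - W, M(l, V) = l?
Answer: -9120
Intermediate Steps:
E(W) = 0
g = -9 (g = -9 + ((0*(2/6 + 0/5))*(-1))/9 = -9 + ((0*(2*(⅙) + 0*(⅕)))*(-1))/9 = -9 + ((0*(⅓ + 0))*(-1))/9 = -9 + ((0*(⅓))*(-1))/9 = -9 + (0*(-1))/9 = -9 + (⅑)*0 = -9 + 0 = -9)
-76*(129 + g) = -76*(129 - 9) = -76*120 = -9120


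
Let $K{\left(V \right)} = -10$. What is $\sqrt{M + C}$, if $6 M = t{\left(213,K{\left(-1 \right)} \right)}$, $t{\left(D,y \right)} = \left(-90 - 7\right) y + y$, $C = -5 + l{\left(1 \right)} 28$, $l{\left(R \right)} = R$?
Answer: $\sqrt{183} \approx 13.528$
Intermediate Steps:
$C = 23$ ($C = -5 + 1 \cdot 28 = -5 + 28 = 23$)
$t{\left(D,y \right)} = - 96 y$ ($t{\left(D,y \right)} = \left(-90 - 7\right) y + y = - 97 y + y = - 96 y$)
$M = 160$ ($M = \frac{\left(-96\right) \left(-10\right)}{6} = \frac{1}{6} \cdot 960 = 160$)
$\sqrt{M + C} = \sqrt{160 + 23} = \sqrt{183}$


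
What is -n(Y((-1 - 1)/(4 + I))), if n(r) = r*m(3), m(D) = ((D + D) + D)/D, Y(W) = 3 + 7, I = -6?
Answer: -30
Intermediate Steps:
Y(W) = 10
m(D) = 3 (m(D) = (2*D + D)/D = (3*D)/D = 3)
n(r) = 3*r (n(r) = r*3 = 3*r)
-n(Y((-1 - 1)/(4 + I))) = -3*10 = -1*30 = -30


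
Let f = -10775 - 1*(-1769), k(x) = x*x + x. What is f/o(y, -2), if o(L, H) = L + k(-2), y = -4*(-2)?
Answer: -4503/5 ≈ -900.60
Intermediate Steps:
k(x) = x + x² (k(x) = x² + x = x + x²)
y = 8
f = -9006 (f = -10775 + 1769 = -9006)
o(L, H) = 2 + L (o(L, H) = L - 2*(1 - 2) = L - 2*(-1) = L + 2 = 2 + L)
f/o(y, -2) = -9006/(2 + 8) = -9006/10 = -9006*⅒ = -4503/5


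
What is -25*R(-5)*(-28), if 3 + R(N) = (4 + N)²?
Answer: -1400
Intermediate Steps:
R(N) = -3 + (4 + N)²
-25*R(-5)*(-28) = -25*(-3 + (4 - 5)²)*(-28) = -25*(-3 + (-1)²)*(-28) = -25*(-3 + 1)*(-28) = -25*(-2)*(-28) = 50*(-28) = -1400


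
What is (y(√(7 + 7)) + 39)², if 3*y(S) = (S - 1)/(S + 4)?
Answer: 23503/18 + 60*√14 ≈ 1530.2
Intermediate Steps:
y(S) = (-1 + S)/(3*(4 + S)) (y(S) = ((S - 1)/(S + 4))/3 = ((-1 + S)/(4 + S))/3 = (-1 + S)/(3*(4 + S)))
(y(√(7 + 7)) + 39)² = ((-1 + √(7 + 7))/(3*(4 + √(7 + 7))) + 39)² = ((-1 + √14)/(3*(4 + √14)) + 39)² = (39 + (-1 + √14)/(3*(4 + √14)))²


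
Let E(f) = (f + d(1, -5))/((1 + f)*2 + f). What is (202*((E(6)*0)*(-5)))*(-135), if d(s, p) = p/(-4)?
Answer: 0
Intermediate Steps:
d(s, p) = -p/4 (d(s, p) = p*(-1/4) = -p/4)
E(f) = (5/4 + f)/(2 + 3*f) (E(f) = (f - 1/4*(-5))/((1 + f)*2 + f) = (f + 5/4)/((2 + 2*f) + f) = (5/4 + f)/(2 + 3*f))
(202*((E(6)*0)*(-5)))*(-135) = (202*((((5 + 4*6)/(4*(2 + 3*6)))*0)*(-5)))*(-135) = (202*((((5 + 24)/(4*(2 + 18)))*0)*(-5)))*(-135) = (202*((((1/4)*29/20)*0)*(-5)))*(-135) = (202*((((1/4)*(1/20)*29)*0)*(-5)))*(-135) = (202*(((29/80)*0)*(-5)))*(-135) = (202*(0*(-5)))*(-135) = (202*0)*(-135) = 0*(-135) = 0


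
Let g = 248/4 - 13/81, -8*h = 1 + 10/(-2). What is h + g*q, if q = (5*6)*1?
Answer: 100207/54 ≈ 1855.7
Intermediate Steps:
h = ½ (h = -(1 + 10/(-2))/8 = -(1 + 10*(-½))/8 = -(1 - 5)/8 = -⅛*(-4) = ½ ≈ 0.50000)
q = 30 (q = 30*1 = 30)
g = 5009/81 (g = 248*(¼) - 13*1/81 = 62 - 13/81 = 5009/81 ≈ 61.839)
h + g*q = ½ + (5009/81)*30 = ½ + 50090/27 = 100207/54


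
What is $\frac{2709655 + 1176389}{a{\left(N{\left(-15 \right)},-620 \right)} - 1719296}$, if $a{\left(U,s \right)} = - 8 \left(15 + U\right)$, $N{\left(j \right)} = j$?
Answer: $- \frac{971511}{429824} \approx -2.2603$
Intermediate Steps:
$a{\left(U,s \right)} = -120 - 8 U$
$\frac{2709655 + 1176389}{a{\left(N{\left(-15 \right)},-620 \right)} - 1719296} = \frac{2709655 + 1176389}{\left(-120 - -120\right) - 1719296} = \frac{3886044}{\left(-120 + 120\right) - 1719296} = \frac{3886044}{0 - 1719296} = \frac{3886044}{-1719296} = 3886044 \left(- \frac{1}{1719296}\right) = - \frac{971511}{429824}$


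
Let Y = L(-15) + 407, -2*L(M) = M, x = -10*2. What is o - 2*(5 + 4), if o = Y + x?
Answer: 753/2 ≈ 376.50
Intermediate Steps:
x = -20
L(M) = -M/2
Y = 829/2 (Y = -½*(-15) + 407 = 15/2 + 407 = 829/2 ≈ 414.50)
o = 789/2 (o = 829/2 - 20 = 789/2 ≈ 394.50)
o - 2*(5 + 4) = 789/2 - 2*(5 + 4) = 789/2 - 2*9 = 789/2 - 18 = 753/2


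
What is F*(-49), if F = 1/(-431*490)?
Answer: 1/4310 ≈ 0.00023202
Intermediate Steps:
F = -1/211190 (F = -1/431*1/490 = -1/211190 ≈ -4.7351e-6)
F*(-49) = -1/211190*(-49) = 1/4310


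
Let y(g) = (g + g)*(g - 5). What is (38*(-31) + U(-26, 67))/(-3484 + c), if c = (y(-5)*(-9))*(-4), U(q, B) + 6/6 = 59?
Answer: -280/29 ≈ -9.6552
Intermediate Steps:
y(g) = 2*g*(-5 + g) (y(g) = (2*g)*(-5 + g) = 2*g*(-5 + g))
U(q, B) = 58 (U(q, B) = -1 + 59 = 58)
c = 3600 (c = ((2*(-5)*(-5 - 5))*(-9))*(-4) = ((2*(-5)*(-10))*(-9))*(-4) = (100*(-9))*(-4) = -900*(-4) = 3600)
(38*(-31) + U(-26, 67))/(-3484 + c) = (38*(-31) + 58)/(-3484 + 3600) = (-1178 + 58)/116 = -1120*1/116 = -280/29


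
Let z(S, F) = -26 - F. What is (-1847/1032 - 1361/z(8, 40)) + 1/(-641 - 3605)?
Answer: 41258059/2190936 ≈ 18.831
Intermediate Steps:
(-1847/1032 - 1361/z(8, 40)) + 1/(-641 - 3605) = (-1847/1032 - 1361/(-26 - 1*40)) + 1/(-641 - 3605) = (-1847*1/1032 - 1361/(-26 - 40)) + 1/(-4246) = (-1847/1032 - 1361/(-66)) - 1/4246 = (-1847/1032 - 1361*(-1/66)) - 1/4246 = (-1847/1032 + 1361/66) - 1/4246 = 213775/11352 - 1/4246 = 41258059/2190936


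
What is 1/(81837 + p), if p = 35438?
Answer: 1/117275 ≈ 8.5270e-6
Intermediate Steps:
1/(81837 + p) = 1/(81837 + 35438) = 1/117275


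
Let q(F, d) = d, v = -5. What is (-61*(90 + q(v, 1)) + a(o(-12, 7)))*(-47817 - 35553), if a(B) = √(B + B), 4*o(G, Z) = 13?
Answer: 462786870 - 41685*√26 ≈ 4.6257e+8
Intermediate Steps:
o(G, Z) = 13/4 (o(G, Z) = (¼)*13 = 13/4)
a(B) = √2*√B (a(B) = √(2*B) = √2*√B)
(-61*(90 + q(v, 1)) + a(o(-12, 7)))*(-47817 - 35553) = (-61*(90 + 1) + √2*√(13/4))*(-47817 - 35553) = (-61*91 + √2*(√13/2))*(-83370) = (-5551 + √26/2)*(-83370) = 462786870 - 41685*√26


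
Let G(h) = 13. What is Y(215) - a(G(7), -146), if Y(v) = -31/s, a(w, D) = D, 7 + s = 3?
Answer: 615/4 ≈ 153.75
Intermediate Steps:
s = -4 (s = -7 + 3 = -4)
Y(v) = 31/4 (Y(v) = -31/(-4) = -31*(-1/4) = 31/4)
Y(215) - a(G(7), -146) = 31/4 - 1*(-146) = 31/4 + 146 = 615/4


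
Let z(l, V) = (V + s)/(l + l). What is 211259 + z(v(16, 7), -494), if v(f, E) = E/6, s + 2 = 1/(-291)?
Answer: 143300524/679 ≈ 2.1105e+5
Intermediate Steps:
s = -583/291 (s = -2 + 1/(-291) = -2 - 1/291 = -583/291 ≈ -2.0034)
v(f, E) = E/6 (v(f, E) = E*(⅙) = E/6)
z(l, V) = (-583/291 + V)/(2*l) (z(l, V) = (V - 583/291)/(l + l) = (-583/291 + V)/((2*l)) = (-583/291 + V)*(1/(2*l)) = (-583/291 + V)/(2*l))
211259 + z(v(16, 7), -494) = 211259 + (-583 + 291*(-494))/(582*(((⅙)*7))) = 211259 + (-583 - 143754)/(582*(7/6)) = 211259 + (1/582)*(6/7)*(-144337) = 211259 - 144337/679 = 143300524/679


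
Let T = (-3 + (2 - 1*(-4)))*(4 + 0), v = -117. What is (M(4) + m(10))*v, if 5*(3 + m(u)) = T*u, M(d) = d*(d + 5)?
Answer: -6669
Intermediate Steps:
M(d) = d*(5 + d)
T = 12 (T = (-3 + (2 + 4))*4 = (-3 + 6)*4 = 3*4 = 12)
m(u) = -3 + 12*u/5 (m(u) = -3 + (12*u)/5 = -3 + 12*u/5)
(M(4) + m(10))*v = (4*(5 + 4) + (-3 + (12/5)*10))*(-117) = (4*9 + (-3 + 24))*(-117) = (36 + 21)*(-117) = 57*(-117) = -6669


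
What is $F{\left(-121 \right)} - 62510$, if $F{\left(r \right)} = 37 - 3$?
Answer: $-62476$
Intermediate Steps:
$F{\left(r \right)} = 34$
$F{\left(-121 \right)} - 62510 = 34 - 62510 = -62476$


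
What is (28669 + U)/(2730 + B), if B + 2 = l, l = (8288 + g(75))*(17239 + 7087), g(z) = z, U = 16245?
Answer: 22457/101720533 ≈ 0.00022077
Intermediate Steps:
l = 203438338 (l = (8288 + 75)*(17239 + 7087) = 8363*24326 = 203438338)
B = 203438336 (B = -2 + 203438338 = 203438336)
(28669 + U)/(2730 + B) = (28669 + 16245)/(2730 + 203438336) = 44914/203441066 = 44914*(1/203441066) = 22457/101720533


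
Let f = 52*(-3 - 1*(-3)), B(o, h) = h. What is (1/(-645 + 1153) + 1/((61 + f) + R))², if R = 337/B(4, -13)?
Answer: 3115225/3353799744 ≈ 0.00092886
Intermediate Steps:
R = -337/13 (R = 337/(-13) = 337*(-1/13) = -337/13 ≈ -25.923)
f = 0 (f = 52*(-3 + 3) = 52*0 = 0)
(1/(-645 + 1153) + 1/((61 + f) + R))² = (1/(-645 + 1153) + 1/((61 + 0) - 337/13))² = (1/508 + 1/(61 - 337/13))² = (1/508 + 1/(456/13))² = (1/508 + 13/456)² = (1765/57912)² = 3115225/3353799744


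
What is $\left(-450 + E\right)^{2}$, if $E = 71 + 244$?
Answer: $18225$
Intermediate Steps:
$E = 315$
$\left(-450 + E\right)^{2} = \left(-450 + 315\right)^{2} = \left(-135\right)^{2} = 18225$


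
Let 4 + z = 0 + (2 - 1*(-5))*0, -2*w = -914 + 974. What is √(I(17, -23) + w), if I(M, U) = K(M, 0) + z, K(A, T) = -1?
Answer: I*√35 ≈ 5.9161*I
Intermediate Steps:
w = -30 (w = -(-914 + 974)/2 = -½*60 = -30)
z = -4 (z = -4 + (0 + (2 - 1*(-5))*0) = -4 + (0 + (2 + 5)*0) = -4 + (0 + 7*0) = -4 + (0 + 0) = -4 + 0 = -4)
I(M, U) = -5 (I(M, U) = -1 - 4 = -5)
√(I(17, -23) + w) = √(-5 - 30) = √(-35) = I*√35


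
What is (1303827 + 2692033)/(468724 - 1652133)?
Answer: -3995860/1183409 ≈ -3.3766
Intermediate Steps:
(1303827 + 2692033)/(468724 - 1652133) = 3995860/(-1183409) = 3995860*(-1/1183409) = -3995860/1183409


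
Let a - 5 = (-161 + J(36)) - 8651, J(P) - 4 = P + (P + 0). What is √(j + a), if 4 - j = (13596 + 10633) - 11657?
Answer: 19*I*√59 ≈ 145.94*I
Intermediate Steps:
J(P) = 4 + 2*P (J(P) = 4 + (P + (P + 0)) = 4 + (P + P) = 4 + 2*P)
a = -8731 (a = 5 + ((-161 + (4 + 2*36)) - 8651) = 5 + ((-161 + (4 + 72)) - 8651) = 5 + ((-161 + 76) - 8651) = 5 + (-85 - 8651) = 5 - 8736 = -8731)
j = -12568 (j = 4 - ((13596 + 10633) - 11657) = 4 - (24229 - 11657) = 4 - 1*12572 = 4 - 12572 = -12568)
√(j + a) = √(-12568 - 8731) = √(-21299) = 19*I*√59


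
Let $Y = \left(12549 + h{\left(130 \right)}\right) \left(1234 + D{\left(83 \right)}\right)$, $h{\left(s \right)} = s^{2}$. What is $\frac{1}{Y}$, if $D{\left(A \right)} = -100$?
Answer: $\frac{1}{33395166} \approx 2.9944 \cdot 10^{-8}$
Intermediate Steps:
$Y = 33395166$ ($Y = \left(12549 + 130^{2}\right) \left(1234 - 100\right) = \left(12549 + 16900\right) 1134 = 29449 \cdot 1134 = 33395166$)
$\frac{1}{Y} = \frac{1}{33395166}$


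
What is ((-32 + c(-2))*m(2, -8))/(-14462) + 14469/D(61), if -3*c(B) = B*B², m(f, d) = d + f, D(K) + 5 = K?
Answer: 14945773/57848 ≈ 258.36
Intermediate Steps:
D(K) = -5 + K
c(B) = -B³/3 (c(B) = -B*B²/3 = -B³/3)
((-32 + c(-2))*m(2, -8))/(-14462) + 14469/D(61) = ((-32 - ⅓*(-2)³)*(-8 + 2))/(-14462) + 14469/(-5 + 61) = ((-32 - ⅓*(-8))*(-6))*(-1/14462) + 14469/56 = ((-32 + 8/3)*(-6))*(-1/14462) + 14469*(1/56) = -88/3*(-6)*(-1/14462) + 2067/8 = 176*(-1/14462) + 2067/8 = -88/7231 + 2067/8 = 14945773/57848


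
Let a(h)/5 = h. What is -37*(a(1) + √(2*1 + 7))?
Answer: -296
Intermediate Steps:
a(h) = 5*h
-37*(a(1) + √(2*1 + 7)) = -37*(5*1 + √(2*1 + 7)) = -37*(5 + √(2 + 7)) = -37*(5 + √9) = -37*(5 + 3) = -37*8 = -296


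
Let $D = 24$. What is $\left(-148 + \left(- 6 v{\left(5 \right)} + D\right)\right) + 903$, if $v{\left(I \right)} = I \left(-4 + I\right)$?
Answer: $749$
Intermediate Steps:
$\left(-148 + \left(- 6 v{\left(5 \right)} + D\right)\right) + 903 = \left(-148 + \left(- 6 \cdot 5 \left(-4 + 5\right) + 24\right)\right) + 903 = \left(-148 + \left(- 6 \cdot 5 \cdot 1 + 24\right)\right) + 903 = \left(-148 + \left(\left(-6\right) 5 + 24\right)\right) + 903 = \left(-148 + \left(-30 + 24\right)\right) + 903 = \left(-148 - 6\right) + 903 = -154 + 903 = 749$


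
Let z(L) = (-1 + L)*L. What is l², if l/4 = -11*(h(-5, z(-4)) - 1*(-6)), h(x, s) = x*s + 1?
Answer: 16744464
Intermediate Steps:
z(L) = L*(-1 + L)
h(x, s) = 1 + s*x (h(x, s) = s*x + 1 = 1 + s*x)
l = 4092 (l = 4*(-11*((1 - 4*(-1 - 4)*(-5)) - 1*(-6))) = 4*(-11*((1 - 4*(-5)*(-5)) + 6)) = 4*(-11*((1 + 20*(-5)) + 6)) = 4*(-11*((1 - 100) + 6)) = 4*(-11*(-99 + 6)) = 4*(-11*(-93)) = 4*1023 = 4092)
l² = 4092² = 16744464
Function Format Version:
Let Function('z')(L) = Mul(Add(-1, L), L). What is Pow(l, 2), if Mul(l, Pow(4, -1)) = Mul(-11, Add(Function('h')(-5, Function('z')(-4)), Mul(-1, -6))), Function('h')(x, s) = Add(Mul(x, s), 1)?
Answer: 16744464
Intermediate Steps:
Function('z')(L) = Mul(L, Add(-1, L))
Function('h')(x, s) = Add(1, Mul(s, x)) (Function('h')(x, s) = Add(Mul(s, x), 1) = Add(1, Mul(s, x)))
l = 4092 (l = Mul(4, Mul(-11, Add(Add(1, Mul(Mul(-4, Add(-1, -4)), -5)), Mul(-1, -6)))) = Mul(4, Mul(-11, Add(Add(1, Mul(Mul(-4, -5), -5)), 6))) = Mul(4, Mul(-11, Add(Add(1, Mul(20, -5)), 6))) = Mul(4, Mul(-11, Add(Add(1, -100), 6))) = Mul(4, Mul(-11, Add(-99, 6))) = Mul(4, Mul(-11, -93)) = Mul(4, 1023) = 4092)
Pow(l, 2) = Pow(4092, 2) = 16744464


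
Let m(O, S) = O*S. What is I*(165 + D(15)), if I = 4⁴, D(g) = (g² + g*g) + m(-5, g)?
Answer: 138240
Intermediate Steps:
D(g) = -5*g + 2*g² (D(g) = (g² + g*g) - 5*g = (g² + g²) - 5*g = 2*g² - 5*g = -5*g + 2*g²)
I = 256
I*(165 + D(15)) = 256*(165 + 15*(-5 + 2*15)) = 256*(165 + 15*(-5 + 30)) = 256*(165 + 15*25) = 256*(165 + 375) = 256*540 = 138240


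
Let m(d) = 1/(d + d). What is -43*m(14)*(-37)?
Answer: 1591/28 ≈ 56.821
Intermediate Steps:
m(d) = 1/(2*d)
-43*m(14)*(-37) = -43/(2*14)*(-37) = -43*1/28*(-37) = -43/28*(-37) = 1591/28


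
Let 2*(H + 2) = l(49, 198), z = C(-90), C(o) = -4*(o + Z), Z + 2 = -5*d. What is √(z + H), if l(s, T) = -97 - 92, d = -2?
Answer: √926/2 ≈ 15.215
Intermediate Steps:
l(s, T) = -189
Z = 8 (Z = -2 - 5*(-2) = -2 + 10 = 8)
C(o) = -32 - 4*o (C(o) = -4*(o + 8) = -4*(8 + o) = -32 - 4*o)
z = 328 (z = -32 - 4*(-90) = -32 + 360 = 328)
H = -193/2 (H = -2 + (½)*(-189) = -2 - 189/2 = -193/2 ≈ -96.500)
√(z + H) = √(328 - 193/2) = √(463/2) = √926/2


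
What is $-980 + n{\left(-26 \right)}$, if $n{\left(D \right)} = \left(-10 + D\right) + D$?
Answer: $-1042$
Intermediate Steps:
$n{\left(D \right)} = -10 + 2 D$
$-980 + n{\left(-26 \right)} = -980 + \left(-10 + 2 \left(-26\right)\right) = -980 - 62 = -1042$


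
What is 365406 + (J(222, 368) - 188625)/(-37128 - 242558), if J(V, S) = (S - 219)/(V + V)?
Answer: 45376414226455/124180584 ≈ 3.6541e+5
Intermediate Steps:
J(V, S) = (-219 + S)/(2*V) (J(V, S) = (-219 + S)/((2*V)) = (-219 + S)*(1/(2*V)) = (-219 + S)/(2*V))
365406 + (J(222, 368) - 188625)/(-37128 - 242558) = 365406 + ((½)*(-219 + 368)/222 - 188625)/(-37128 - 242558) = 365406 + ((½)*(1/222)*149 - 188625)/(-279686) = 365406 + (149/444 - 188625)*(-1/279686) = 365406 - 83749351/444*(-1/279686) = 365406 + 83749351/124180584 = 45376414226455/124180584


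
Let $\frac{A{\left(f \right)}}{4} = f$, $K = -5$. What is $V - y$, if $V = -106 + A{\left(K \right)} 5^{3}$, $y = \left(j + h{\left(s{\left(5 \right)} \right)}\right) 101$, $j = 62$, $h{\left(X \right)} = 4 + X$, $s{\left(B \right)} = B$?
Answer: $-9777$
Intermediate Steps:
$A{\left(f \right)} = 4 f$
$y = 7171$ ($y = \left(62 + \left(4 + 5\right)\right) 101 = \left(62 + 9\right) 101 = 71 \cdot 101 = 7171$)
$V = -2606$ ($V = -106 + 4 \left(-5\right) 5^{3} = -106 - 2500 = -2606$)
$V - y = -2606 - 7171 = -9777$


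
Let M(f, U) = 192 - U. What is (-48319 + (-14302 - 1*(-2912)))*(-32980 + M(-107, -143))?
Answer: 1949200305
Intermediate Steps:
(-48319 + (-14302 - 1*(-2912)))*(-32980 + M(-107, -143)) = (-48319 + (-14302 - 1*(-2912)))*(-32980 + (192 - 1*(-143))) = (-48319 + (-14302 + 2912))*(-32980 + (192 + 143)) = (-48319 - 11390)*(-32980 + 335) = -59709*(-32645) = 1949200305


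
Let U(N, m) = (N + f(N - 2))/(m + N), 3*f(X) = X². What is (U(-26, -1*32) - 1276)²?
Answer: 12402163225/7569 ≈ 1.6385e+6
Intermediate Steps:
f(X) = X²/3
U(N, m) = (N + (-2 + N)²/3)/(N + m) (U(N, m) = (N + (N - 2)²/3)/(m + N) = (N + (-2 + N)²/3)/(N + m))
(U(-26, -1*32) - 1276)² = ((4 + (-26)² - 1*(-26))/(3*(-26 - 1*32)) - 1276)² = ((4 + 676 + 26)/(3*(-26 - 32)) - 1276)² = ((⅓)*706/(-58) - 1276)² = ((⅓)*(-1/58)*706 - 1276)² = (-353/87 - 1276)² = (-111365/87)² = 12402163225/7569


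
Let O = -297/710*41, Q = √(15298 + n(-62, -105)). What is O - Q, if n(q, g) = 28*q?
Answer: -12177/710 - √13562 ≈ -133.61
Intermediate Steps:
Q = √13562 (Q = √(15298 + 28*(-62)) = √(15298 - 1736) = √13562 ≈ 116.46)
O = -12177/710 (O = -297*1/710*41 = -297/710*41 = -12177/710 ≈ -17.151)
O - Q = -12177/710 - √13562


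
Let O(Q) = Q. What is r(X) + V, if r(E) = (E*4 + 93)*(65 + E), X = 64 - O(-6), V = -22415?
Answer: 27940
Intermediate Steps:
X = 70 (X = 64 - 1*(-6) = 64 + 6 = 70)
r(E) = (65 + E)*(93 + 4*E) (r(E) = (4*E + 93)*(65 + E) = (93 + 4*E)*(65 + E) = (65 + E)*(93 + 4*E))
r(X) + V = (6045 + 4*70**2 + 353*70) - 22415 = (6045 + 4*4900 + 24710) - 22415 = (6045 + 19600 + 24710) - 22415 = 50355 - 22415 = 27940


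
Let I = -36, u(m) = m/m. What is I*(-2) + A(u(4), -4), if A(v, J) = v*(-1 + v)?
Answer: 72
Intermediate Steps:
u(m) = 1
I*(-2) + A(u(4), -4) = -36*(-2) + 1*(-1 + 1) = 72 + 1*0 = 72 + 0 = 72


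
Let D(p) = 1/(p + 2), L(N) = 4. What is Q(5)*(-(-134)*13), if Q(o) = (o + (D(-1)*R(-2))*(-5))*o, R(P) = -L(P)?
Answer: 217750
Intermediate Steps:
R(P) = -4 (R(P) = -1*4 = -4)
D(p) = 1/(2 + p)
Q(o) = o*(20 + o) (Q(o) = (o + (-4/(2 - 1))*(-5))*o = (o + (-4/1)*(-5))*o = (o + (1*(-4))*(-5))*o = (o - 4*(-5))*o = (o + 20)*o = (20 + o)*o = o*(20 + o))
Q(5)*(-(-134)*13) = (5*(20 + 5))*(-(-134)*13) = (5*25)*(-134*(-13)) = 125*1742 = 217750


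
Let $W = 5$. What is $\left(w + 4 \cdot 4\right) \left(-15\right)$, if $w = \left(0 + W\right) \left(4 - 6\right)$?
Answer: $-90$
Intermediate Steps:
$w = -10$ ($w = \left(0 + 5\right) \left(4 - 6\right) = 5 \left(-2\right) = -10$)
$\left(w + 4 \cdot 4\right) \left(-15\right) = \left(-10 + 4 \cdot 4\right) \left(-15\right) = \left(-10 + 16\right) \left(-15\right) = 6 \left(-15\right) = -90$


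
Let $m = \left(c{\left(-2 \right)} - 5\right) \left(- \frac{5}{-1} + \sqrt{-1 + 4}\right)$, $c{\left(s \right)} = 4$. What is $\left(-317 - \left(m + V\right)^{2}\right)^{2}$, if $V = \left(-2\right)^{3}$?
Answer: $241149 + 25428 \sqrt{3} \approx 2.8519 \cdot 10^{5}$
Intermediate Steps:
$V = -8$
$m = -5 - \sqrt{3}$ ($m = \left(4 - 5\right) \left(- \frac{5}{-1} + \sqrt{-1 + 4}\right) = - (\left(-5\right) \left(-1\right) + \sqrt{3}) = - (5 + \sqrt{3}) = -5 - \sqrt{3} \approx -6.732$)
$\left(-317 - \left(m + V\right)^{2}\right)^{2} = \left(-317 - \left(\left(-5 - \sqrt{3}\right) - 8\right)^{2}\right)^{2} = \left(-317 - \left(-13 - \sqrt{3}\right)^{2}\right)^{2}$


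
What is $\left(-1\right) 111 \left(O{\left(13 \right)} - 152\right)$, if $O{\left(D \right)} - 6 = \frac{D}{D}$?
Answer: $16095$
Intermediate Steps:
$O{\left(D \right)} = 7$ ($O{\left(D \right)} = 6 + \frac{D}{D} = 6 + 1 = 7$)
$\left(-1\right) 111 \left(O{\left(13 \right)} - 152\right) = \left(-1\right) 111 \left(7 - 152\right) = \left(-111\right) \left(-145\right) = 16095$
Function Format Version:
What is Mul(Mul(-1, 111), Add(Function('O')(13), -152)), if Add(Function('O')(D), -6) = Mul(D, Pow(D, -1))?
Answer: 16095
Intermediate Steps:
Function('O')(D) = 7 (Function('O')(D) = Add(6, Mul(D, Pow(D, -1))) = Add(6, 1) = 7)
Mul(Mul(-1, 111), Add(Function('O')(13), -152)) = Mul(Mul(-1, 111), Add(7, -152)) = Mul(-111, -145) = 16095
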